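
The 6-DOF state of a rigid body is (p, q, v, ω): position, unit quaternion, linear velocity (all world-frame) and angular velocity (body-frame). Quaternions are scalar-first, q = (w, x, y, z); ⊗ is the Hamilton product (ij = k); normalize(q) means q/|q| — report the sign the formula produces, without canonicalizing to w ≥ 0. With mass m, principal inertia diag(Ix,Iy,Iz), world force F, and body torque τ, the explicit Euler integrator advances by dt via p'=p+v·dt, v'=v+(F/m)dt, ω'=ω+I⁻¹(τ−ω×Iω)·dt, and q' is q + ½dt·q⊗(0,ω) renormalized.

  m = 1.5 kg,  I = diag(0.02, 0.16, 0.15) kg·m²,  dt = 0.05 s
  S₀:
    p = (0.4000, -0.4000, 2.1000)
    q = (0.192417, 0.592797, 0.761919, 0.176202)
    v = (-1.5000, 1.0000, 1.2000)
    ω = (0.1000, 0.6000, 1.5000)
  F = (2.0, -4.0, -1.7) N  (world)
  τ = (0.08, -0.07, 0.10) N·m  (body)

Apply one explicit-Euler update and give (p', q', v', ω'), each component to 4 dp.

angular accel α = (4.4500, -0.3156, 0.6107)
ω' = ω + α·dt = (0.3225, 0.5842, 1.5305)
Hamilton product q⊗(0,ω) = (-0.7807341, 1.0563990, -0.7561251, 0.5681118)
updated quaternion q' = (0.1728, 0.6187, 0.7424, 0.1902)
new position p' = (0.3250, -0.3500, 2.1600)
v + (F/m)dt = (-1.4333, 0.8667, 1.1433)

p' = (0.3250, -0.3500, 2.1600)
q' = (0.1728, 0.6187, 0.7424, 0.1902)
v' = (-1.4333, 0.8667, 1.1433)
ω' = (0.3225, 0.5842, 1.5305)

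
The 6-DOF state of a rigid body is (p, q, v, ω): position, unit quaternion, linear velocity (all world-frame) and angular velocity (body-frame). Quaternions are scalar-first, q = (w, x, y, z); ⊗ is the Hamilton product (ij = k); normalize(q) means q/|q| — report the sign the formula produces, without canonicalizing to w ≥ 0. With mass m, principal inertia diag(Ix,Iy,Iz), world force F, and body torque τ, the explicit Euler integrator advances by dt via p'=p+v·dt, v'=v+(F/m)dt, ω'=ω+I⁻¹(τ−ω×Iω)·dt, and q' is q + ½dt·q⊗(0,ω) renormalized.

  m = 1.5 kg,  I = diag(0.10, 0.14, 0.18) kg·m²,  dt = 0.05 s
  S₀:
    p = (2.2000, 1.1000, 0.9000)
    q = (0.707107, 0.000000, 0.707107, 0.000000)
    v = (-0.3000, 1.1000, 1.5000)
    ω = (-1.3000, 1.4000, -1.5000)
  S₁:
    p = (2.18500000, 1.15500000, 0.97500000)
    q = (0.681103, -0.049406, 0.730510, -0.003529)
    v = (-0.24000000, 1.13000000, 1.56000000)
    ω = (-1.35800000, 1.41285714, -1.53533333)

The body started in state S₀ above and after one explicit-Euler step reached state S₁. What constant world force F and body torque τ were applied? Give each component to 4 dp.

F = (1.8000, 0.9000, 1.8000)
τ = (-0.2000, -0.1200, -0.2000)

ω₁ − ω₀ = (-0.05800000, 0.01285714, -0.03533333)
τ = I·(Δω/dt) + ω₀×(Iω₀) = (-0.2000, -0.1200, -0.2000)
v₁ − v₀ = (0.06000000, 0.03000000, 0.06000000)
F = m·Δv/dt = (1.8000, 0.9000, 1.8000)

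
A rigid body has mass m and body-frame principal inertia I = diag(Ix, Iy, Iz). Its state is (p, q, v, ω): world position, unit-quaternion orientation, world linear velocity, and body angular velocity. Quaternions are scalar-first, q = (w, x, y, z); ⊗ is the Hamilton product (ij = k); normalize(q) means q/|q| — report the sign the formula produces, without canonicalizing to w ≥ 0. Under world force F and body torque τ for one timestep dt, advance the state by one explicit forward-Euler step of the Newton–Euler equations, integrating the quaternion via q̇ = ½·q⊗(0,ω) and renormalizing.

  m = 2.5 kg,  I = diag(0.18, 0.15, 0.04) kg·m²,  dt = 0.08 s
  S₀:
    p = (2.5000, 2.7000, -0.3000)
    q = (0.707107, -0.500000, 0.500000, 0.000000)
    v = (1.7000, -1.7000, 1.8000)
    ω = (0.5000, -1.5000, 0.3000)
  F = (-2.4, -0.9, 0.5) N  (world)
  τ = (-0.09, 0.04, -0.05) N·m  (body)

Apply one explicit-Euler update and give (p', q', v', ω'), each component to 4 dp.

a = F/m = (-0.9600, -0.3600, 0.2000)
p' = p + v·dt = (2.6360, 2.5640, -0.1560)
v + (F/m)dt = (1.6232, -1.7288, 1.8160)
gyro term ω×Iω = (0.0495, 0.0210, 0.0225)
α = I⁻¹(τ − ω×Iω) = (-0.7750, 0.1267, -1.8125)
ω' = ω + α·dt = (0.4380, -1.4899, 0.1550)
q⊗(0,ω) = (1.0000000, 0.5035535, -0.9106605, 0.7121321)
updated quaternion q' = (0.7456, -0.4789, 0.4626, 0.0284)

p' = (2.6360, 2.5640, -0.1560)
q' = (0.7456, -0.4789, 0.4626, 0.0284)
v' = (1.6232, -1.7288, 1.8160)
ω' = (0.4380, -1.4899, 0.1550)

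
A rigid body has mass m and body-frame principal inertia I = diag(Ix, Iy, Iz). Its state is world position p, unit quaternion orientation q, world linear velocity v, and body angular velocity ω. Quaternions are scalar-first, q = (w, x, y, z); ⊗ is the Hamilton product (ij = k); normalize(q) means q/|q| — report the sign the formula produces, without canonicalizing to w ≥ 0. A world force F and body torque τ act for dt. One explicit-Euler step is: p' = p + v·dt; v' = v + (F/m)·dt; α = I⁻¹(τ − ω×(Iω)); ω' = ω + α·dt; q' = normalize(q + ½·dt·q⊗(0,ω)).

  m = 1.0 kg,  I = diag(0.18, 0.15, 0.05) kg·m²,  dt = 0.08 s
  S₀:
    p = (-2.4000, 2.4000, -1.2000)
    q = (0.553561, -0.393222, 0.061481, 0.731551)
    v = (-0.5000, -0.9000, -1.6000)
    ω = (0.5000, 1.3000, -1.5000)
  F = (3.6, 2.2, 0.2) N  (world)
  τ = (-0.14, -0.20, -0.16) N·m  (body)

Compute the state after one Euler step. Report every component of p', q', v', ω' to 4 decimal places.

p' = (-2.4400, 2.3280, -1.3280)
q' = (0.6001, -0.4225, 0.0810, 0.6744)
v' = (-0.2120, -0.7240, -1.5840)
ω' = (0.3511, 1.2453, -1.7248)

angular accel α = (-1.8611, -0.6833, -2.8100)
ω + α·dt = (0.3511, 1.2453, -1.7248)
q⊗(0,ω) = (1.2140122, -0.7664573, 0.4955718, -1.3722706)
updated quaternion q' = (0.6001, -0.4225, 0.0810, 0.6744)
linear accel F/m = (3.6000, 2.2000, 0.2000)
p + v·dt = (-2.4400, 2.3280, -1.3280)
v + (F/m)dt = (-0.2120, -0.7240, -1.5840)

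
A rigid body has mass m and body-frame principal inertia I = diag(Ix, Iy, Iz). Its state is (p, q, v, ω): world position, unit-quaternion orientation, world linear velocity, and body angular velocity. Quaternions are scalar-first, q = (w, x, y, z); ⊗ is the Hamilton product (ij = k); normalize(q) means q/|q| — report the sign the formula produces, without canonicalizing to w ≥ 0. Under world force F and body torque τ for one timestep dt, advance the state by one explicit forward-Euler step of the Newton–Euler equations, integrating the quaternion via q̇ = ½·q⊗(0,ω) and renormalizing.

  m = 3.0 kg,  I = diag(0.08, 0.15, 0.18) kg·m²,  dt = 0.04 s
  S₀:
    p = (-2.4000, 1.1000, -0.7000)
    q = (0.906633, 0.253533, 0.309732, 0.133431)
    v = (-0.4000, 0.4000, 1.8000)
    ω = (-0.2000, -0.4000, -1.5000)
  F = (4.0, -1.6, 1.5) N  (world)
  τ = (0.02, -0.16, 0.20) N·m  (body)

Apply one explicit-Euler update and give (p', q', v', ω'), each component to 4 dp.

angular accel α = (0.0250, -0.8667, 1.0800)
new body rate ω' = (-0.1990, -0.4347, -1.4568)
2q̇ = q⊗(0,ω) = (0.3747459, -0.5925522, -0.0090399, -1.3994163)
q + ½dt·q⊗(0,ω), renormalized = (0.9137, 0.2416, 0.3094, 0.1054)
p' = p + v·dt = (-2.4160, 1.1160, -0.6280)
v + (F/m)dt = (-0.3467, 0.3787, 1.8200)

p' = (-2.4160, 1.1160, -0.6280)
q' = (0.9137, 0.2416, 0.3094, 0.1054)
v' = (-0.3467, 0.3787, 1.8200)
ω' = (-0.1990, -0.4347, -1.4568)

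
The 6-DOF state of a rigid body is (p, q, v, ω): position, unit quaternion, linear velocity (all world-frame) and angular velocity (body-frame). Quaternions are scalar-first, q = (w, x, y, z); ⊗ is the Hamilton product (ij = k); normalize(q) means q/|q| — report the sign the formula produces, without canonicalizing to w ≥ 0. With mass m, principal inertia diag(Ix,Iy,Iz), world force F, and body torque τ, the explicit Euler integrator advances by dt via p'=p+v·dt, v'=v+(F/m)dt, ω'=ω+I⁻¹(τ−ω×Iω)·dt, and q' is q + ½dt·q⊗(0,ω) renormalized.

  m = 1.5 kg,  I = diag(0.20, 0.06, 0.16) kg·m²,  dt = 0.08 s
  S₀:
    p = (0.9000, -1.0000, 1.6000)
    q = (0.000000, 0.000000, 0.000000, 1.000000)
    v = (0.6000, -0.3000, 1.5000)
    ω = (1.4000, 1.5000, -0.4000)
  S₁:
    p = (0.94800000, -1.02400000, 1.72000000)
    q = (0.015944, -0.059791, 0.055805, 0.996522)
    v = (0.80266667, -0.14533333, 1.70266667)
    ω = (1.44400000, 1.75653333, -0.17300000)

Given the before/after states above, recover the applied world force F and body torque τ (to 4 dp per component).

F = (3.8000, 2.9000, 3.8000)
τ = (0.0500, 0.1700, 0.1600)

v₁ − v₀ = (0.20266667, 0.15466667, 0.20266667)
m·(v₁−v₀)/dt = (3.8000, 2.9000, 3.8000)
Δω = ω₁−ω₀ = (0.04400000, 0.25653333, 0.22700000)
gyro term ω₀×Iω₀ = (-0.0600, -0.0224, -0.2940)
I·α + gyro = (0.0500, 0.1700, 0.1600)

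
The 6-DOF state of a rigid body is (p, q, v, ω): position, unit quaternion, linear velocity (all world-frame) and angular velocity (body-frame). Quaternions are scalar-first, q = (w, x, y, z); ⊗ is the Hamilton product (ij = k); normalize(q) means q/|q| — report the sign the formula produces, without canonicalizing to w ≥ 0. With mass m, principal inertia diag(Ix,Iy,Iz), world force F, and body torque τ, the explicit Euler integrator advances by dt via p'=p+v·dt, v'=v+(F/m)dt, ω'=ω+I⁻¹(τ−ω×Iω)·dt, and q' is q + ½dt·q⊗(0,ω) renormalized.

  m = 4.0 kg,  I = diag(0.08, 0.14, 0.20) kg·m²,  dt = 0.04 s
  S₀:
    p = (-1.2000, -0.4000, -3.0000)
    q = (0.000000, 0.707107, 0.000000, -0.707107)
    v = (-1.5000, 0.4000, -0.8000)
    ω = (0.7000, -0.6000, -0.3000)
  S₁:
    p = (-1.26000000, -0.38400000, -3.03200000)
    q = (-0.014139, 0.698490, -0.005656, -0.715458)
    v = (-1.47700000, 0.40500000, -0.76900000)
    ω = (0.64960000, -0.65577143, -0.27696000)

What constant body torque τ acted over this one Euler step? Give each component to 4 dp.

Δω = ω₁−ω₀ = (-0.05040000, -0.05577143, 0.02304000)
τ = I·(Δω/dt) + ω₀×(Iω₀) = (-0.0900, -0.1700, 0.0900)

τ = (-0.0900, -0.1700, 0.0900)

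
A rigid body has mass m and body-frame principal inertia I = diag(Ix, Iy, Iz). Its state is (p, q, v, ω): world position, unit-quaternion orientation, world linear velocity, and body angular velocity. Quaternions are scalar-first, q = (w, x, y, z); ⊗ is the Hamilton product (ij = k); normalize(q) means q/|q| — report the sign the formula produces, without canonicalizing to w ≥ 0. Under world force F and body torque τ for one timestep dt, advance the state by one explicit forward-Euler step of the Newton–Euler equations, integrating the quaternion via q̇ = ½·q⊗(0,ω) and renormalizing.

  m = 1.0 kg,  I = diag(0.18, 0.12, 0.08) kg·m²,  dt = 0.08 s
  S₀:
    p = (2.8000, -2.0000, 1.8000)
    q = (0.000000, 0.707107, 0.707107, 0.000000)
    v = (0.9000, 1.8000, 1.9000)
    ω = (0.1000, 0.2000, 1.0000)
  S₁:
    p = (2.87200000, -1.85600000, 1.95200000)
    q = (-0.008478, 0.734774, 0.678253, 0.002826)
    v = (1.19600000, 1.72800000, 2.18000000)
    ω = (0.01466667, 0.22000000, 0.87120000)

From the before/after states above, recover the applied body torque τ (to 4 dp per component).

τ = (-0.2000, 0.0400, -0.1300)

Δω = ω₁−ω₀ = (-0.08533333, 0.02000000, -0.12880000)
precession coupling = (-0.0080, 0.0100, -0.0012)
τ = I·(Δω/dt) + ω₀×(Iω₀) = (-0.2000, 0.0400, -0.1300)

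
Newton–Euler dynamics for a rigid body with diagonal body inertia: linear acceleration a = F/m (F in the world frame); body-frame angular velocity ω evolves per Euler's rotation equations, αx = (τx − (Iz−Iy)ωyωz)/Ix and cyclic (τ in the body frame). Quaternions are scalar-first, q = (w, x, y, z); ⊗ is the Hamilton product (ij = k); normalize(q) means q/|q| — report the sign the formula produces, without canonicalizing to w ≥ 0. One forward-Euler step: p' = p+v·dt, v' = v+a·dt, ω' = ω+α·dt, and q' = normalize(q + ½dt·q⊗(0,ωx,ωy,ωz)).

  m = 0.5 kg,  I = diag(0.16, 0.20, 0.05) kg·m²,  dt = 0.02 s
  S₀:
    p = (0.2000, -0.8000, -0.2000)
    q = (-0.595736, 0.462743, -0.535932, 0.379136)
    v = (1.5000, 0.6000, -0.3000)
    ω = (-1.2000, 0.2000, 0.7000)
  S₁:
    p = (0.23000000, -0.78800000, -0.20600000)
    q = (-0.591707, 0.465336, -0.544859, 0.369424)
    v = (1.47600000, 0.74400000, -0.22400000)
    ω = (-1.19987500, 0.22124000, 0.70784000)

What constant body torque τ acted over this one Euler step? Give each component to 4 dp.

ω₁ − ω₀ = (0.00012500, 0.02124000, 0.00784000)
ω₀×(Iω₀) = (-0.0210, -0.0924, -0.0096)
applied torque τ = (-0.0200, 0.1200, 0.0100)

τ = (-0.0200, 0.1200, 0.0100)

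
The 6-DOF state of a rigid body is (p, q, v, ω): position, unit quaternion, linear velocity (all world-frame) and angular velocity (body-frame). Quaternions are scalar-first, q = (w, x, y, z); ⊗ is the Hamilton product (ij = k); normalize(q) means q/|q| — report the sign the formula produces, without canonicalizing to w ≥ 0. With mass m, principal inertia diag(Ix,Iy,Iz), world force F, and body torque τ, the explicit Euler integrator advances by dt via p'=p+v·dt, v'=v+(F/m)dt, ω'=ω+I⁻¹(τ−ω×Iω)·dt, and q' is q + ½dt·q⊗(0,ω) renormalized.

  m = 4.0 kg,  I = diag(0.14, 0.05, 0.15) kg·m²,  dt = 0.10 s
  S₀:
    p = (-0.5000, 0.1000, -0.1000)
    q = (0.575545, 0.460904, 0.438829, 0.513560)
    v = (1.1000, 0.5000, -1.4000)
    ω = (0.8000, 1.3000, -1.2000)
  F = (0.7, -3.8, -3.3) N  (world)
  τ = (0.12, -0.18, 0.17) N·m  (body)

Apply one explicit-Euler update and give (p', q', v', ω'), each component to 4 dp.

new position p' = (-0.3900, 0.1500, -0.2400)
new velocity v' = (1.1175, 0.4050, -1.4825)
ω×(Iω) gyroscopic = (-0.1560, 0.0096, -0.0936)
α = I⁻¹(τ − ω×Iω) = (1.9714, -3.7920, 1.7573)
ω' = ω + α·dt = (0.9971, 0.9208, -1.0243)
Hamilton product q⊗(0,ω) = (-0.3229289, -0.7337868, 1.7121413, -0.4425420)
q + ½dt·q⊗(0,ω), renormalized = (0.5568, 0.4222, 0.5220, 0.4891)

p' = (-0.3900, 0.1500, -0.2400)
q' = (0.5568, 0.4222, 0.5220, 0.4891)
v' = (1.1175, 0.4050, -1.4825)
ω' = (0.9971, 0.9208, -1.0243)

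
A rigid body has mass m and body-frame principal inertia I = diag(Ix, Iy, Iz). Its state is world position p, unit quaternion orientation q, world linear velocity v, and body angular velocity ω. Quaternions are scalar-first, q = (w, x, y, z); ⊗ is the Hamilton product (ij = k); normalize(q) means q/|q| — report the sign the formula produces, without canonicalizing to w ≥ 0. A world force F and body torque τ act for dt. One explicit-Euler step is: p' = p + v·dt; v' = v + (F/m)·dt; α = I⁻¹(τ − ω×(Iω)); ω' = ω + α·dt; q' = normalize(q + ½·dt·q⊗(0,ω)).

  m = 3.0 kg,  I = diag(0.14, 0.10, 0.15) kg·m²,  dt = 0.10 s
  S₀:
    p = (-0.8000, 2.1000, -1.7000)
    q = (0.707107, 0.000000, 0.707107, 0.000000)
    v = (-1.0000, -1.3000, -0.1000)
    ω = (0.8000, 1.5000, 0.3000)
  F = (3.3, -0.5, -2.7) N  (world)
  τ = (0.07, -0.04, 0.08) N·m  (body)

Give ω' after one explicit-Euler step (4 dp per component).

ω×(Iω) gyroscopic = (0.0225, -0.0024, -0.0480)
(τ − ω×Iω)/I = (0.3393, -0.3760, 0.8533)
new body rate ω' = (0.8339, 1.4624, 0.3853)

ω' = (0.8339, 1.4624, 0.3853)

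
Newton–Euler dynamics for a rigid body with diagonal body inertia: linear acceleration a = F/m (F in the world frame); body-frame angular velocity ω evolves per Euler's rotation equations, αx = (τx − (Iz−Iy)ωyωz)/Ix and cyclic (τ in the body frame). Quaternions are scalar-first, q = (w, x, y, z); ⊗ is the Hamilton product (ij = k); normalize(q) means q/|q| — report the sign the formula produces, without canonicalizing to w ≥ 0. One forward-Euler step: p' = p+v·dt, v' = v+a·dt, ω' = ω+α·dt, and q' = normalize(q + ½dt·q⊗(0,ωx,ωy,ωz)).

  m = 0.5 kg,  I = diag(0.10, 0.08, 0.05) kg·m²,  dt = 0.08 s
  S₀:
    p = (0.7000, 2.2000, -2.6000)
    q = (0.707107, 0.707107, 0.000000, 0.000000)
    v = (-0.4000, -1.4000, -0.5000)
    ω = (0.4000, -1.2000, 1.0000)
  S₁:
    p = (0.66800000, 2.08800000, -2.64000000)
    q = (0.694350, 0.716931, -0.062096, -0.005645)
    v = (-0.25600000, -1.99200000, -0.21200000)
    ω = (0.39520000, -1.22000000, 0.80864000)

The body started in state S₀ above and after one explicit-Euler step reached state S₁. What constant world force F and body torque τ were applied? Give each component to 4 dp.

rate change Δω = (-0.00480000, -0.02000000, -0.19136000)
τ = I·(Δω/dt) + ω₀×(Iω₀) = (0.0300, 0.0000, -0.1100)
v₁ − v₀ = (0.14400000, -0.59200000, 0.28800000)
F = m·Δv/dt = (0.9000, -3.7000, 1.8000)

F = (0.9000, -3.7000, 1.8000)
τ = (0.0300, 0.0000, -0.1100)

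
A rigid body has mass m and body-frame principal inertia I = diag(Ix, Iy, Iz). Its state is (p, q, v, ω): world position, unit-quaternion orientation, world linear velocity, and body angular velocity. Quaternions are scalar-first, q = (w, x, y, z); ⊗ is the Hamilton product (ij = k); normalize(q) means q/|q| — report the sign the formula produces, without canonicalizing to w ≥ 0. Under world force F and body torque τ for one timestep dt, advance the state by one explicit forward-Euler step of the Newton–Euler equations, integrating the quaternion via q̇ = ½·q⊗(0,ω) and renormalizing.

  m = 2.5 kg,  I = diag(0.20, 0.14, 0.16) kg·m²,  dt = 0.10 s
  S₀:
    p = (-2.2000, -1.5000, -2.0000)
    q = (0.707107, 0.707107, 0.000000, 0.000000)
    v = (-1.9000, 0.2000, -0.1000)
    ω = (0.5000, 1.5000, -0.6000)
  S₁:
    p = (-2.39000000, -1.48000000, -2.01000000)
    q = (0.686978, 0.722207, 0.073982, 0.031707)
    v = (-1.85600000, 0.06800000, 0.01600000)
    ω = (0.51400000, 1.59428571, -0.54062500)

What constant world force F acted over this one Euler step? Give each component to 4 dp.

F = (1.1000, -3.3000, 2.9000)

velocity change Δv = (0.04400000, -0.13200000, 0.11600000)
m·(v₁−v₀)/dt = (1.1000, -3.3000, 2.9000)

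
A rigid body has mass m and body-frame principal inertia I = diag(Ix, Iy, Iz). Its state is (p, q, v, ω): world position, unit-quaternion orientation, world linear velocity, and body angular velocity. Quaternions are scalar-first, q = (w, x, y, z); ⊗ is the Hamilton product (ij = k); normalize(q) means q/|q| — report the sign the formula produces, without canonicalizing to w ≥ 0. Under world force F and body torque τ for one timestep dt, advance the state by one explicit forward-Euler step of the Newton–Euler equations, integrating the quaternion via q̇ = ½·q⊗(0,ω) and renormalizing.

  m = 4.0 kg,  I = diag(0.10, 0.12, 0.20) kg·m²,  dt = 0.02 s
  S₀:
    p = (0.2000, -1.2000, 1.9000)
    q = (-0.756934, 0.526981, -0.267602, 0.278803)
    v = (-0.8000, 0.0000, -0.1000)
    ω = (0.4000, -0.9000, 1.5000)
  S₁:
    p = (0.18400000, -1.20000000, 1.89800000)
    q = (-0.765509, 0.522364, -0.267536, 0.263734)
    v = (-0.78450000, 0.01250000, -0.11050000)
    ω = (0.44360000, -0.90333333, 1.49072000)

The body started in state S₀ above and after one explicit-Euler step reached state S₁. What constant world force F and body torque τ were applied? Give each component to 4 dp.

F = (3.1000, 2.5000, -2.1000)
τ = (0.1100, -0.0800, -0.1000)

rate change Δω = (0.04360000, -0.00333333, -0.00928000)
τ = I·(Δω/dt) + ω₀×(Iω₀) = (0.1100, -0.0800, -0.1000)
velocity change Δv = (0.01550000, 0.01250000, -0.01050000)
m·(v₁−v₀)/dt = (3.1000, 2.5000, -2.1000)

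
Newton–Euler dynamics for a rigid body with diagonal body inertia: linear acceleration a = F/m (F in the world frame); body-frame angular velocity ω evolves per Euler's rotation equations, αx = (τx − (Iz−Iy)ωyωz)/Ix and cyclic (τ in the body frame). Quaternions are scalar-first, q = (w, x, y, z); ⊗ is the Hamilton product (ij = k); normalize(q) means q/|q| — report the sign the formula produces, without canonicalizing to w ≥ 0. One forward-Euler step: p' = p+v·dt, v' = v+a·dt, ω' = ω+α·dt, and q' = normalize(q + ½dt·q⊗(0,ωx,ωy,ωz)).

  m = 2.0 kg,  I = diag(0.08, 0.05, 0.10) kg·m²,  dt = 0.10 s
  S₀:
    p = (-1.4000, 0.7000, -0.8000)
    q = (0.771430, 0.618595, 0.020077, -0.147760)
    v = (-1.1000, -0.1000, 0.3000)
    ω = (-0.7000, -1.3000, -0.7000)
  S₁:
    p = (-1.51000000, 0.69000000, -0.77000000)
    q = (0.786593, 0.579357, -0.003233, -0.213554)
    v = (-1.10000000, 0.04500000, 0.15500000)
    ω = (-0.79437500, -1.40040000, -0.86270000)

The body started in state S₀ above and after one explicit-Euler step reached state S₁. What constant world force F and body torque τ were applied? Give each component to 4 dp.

F = (0.0000, 2.9000, -2.9000)
τ = (-0.0300, -0.0600, -0.1900)

Δv = v₁−v₀ = (0.00000000, 0.14500000, -0.14500000)
m·(v₁−v₀)/dt = (0.0000, 2.9000, -2.9000)
rate change Δω = (-0.09437500, -0.10040000, -0.16270000)
ω₀×(Iω₀) = (0.0455, -0.0098, -0.0273)
I·α + gyro = (-0.0300, -0.0600, -0.1900)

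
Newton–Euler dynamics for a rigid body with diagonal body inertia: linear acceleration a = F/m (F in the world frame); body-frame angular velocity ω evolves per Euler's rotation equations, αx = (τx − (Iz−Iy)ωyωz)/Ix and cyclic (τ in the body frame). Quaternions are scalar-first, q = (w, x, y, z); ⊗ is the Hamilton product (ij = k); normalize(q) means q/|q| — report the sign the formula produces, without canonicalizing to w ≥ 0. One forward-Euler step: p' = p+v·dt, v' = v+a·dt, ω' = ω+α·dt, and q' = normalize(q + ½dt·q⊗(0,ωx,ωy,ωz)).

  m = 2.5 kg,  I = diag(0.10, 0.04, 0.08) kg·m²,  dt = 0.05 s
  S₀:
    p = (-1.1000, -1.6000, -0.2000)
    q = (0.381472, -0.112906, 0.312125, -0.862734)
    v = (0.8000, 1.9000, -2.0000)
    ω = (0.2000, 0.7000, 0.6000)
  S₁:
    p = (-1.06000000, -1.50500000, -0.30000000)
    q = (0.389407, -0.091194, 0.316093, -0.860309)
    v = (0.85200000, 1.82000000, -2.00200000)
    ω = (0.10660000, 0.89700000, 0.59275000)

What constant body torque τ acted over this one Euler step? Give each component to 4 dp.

rate change Δω = (-0.09340000, 0.19700000, -0.00725000)
ω₀×(Iω₀) = (0.0168, 0.0024, -0.0084)
τ = I·(Δω/dt) + ω₀×(Iω₀) = (-0.1700, 0.1600, -0.0200)

τ = (-0.1700, 0.1600, -0.0200)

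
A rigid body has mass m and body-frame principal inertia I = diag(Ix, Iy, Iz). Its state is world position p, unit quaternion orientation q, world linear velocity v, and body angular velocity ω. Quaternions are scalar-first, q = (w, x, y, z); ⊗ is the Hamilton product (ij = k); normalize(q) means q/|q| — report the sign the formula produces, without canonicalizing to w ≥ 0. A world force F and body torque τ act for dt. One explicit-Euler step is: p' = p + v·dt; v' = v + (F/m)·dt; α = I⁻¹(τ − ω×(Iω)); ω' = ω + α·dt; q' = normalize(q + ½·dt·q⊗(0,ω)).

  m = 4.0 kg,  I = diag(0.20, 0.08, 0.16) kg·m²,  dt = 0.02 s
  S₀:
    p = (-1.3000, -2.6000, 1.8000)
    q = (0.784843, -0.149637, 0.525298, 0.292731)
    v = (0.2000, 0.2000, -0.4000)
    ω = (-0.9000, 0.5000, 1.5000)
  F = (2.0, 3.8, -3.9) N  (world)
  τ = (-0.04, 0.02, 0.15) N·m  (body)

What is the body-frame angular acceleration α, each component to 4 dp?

ω×(Iω) gyroscopic = (0.0600, -0.0540, 0.0540)
α = I⁻¹(τ − ω×Iω) = (-0.5000, 0.9250, 0.6000)

α = (-0.5000, 0.9250, 0.6000)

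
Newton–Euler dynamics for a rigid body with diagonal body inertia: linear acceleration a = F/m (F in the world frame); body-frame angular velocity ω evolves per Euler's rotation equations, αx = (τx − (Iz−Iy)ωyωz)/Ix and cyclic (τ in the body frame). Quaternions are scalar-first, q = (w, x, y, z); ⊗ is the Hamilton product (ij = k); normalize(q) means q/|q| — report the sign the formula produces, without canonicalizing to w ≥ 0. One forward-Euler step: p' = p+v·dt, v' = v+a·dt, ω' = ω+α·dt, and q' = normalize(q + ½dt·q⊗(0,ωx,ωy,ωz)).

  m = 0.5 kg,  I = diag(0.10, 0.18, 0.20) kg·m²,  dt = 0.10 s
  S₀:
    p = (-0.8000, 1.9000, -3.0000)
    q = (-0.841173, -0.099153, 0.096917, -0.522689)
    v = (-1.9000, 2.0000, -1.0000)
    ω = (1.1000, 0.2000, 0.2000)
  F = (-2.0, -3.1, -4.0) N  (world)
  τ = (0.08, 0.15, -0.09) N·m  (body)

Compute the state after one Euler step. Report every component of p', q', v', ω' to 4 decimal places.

p' = (-0.9900, 2.1000, -3.1000)
q' = (-0.8301, -0.1390, 0.0607, -0.5366)
v' = (-2.3000, 1.3800, -1.8000)
ω' = (1.1792, 0.2956, 0.1462)

angular accel α = (0.7920, 0.9556, -0.5380)
new body rate ω' = (1.1792, 0.2956, 0.1462)
2q̇ = q⊗(0,ω) = (0.1942227, -0.8013691, -0.7233619, -0.2946739)
q + ½dt·q⊗(0,ω), renormalized = (-0.8301, -0.1390, 0.0607, -0.5366)
a = (-4.0000, -6.2000, -8.0000)
p' = p + v·dt = (-0.9900, 2.1000, -3.1000)
v + (F/m)dt = (-2.3000, 1.3800, -1.8000)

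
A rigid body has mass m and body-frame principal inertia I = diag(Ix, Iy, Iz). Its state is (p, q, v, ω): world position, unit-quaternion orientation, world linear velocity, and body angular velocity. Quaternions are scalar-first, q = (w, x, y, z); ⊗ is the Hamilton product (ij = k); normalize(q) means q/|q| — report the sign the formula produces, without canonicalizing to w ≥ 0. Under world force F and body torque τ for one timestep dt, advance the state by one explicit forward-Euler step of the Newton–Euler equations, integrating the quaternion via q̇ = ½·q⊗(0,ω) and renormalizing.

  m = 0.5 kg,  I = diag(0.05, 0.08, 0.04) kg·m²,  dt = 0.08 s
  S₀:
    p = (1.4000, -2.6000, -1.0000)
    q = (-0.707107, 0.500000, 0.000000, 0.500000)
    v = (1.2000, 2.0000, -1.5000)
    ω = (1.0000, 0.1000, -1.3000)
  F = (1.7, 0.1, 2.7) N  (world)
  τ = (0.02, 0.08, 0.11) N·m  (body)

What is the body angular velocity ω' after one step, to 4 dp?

α = I⁻¹(τ − ω×Iω) = (0.2960, 1.1625, 2.6750)
ω + α·dt = (1.0237, 0.1930, -1.0860)

ω' = (1.0237, 0.1930, -1.0860)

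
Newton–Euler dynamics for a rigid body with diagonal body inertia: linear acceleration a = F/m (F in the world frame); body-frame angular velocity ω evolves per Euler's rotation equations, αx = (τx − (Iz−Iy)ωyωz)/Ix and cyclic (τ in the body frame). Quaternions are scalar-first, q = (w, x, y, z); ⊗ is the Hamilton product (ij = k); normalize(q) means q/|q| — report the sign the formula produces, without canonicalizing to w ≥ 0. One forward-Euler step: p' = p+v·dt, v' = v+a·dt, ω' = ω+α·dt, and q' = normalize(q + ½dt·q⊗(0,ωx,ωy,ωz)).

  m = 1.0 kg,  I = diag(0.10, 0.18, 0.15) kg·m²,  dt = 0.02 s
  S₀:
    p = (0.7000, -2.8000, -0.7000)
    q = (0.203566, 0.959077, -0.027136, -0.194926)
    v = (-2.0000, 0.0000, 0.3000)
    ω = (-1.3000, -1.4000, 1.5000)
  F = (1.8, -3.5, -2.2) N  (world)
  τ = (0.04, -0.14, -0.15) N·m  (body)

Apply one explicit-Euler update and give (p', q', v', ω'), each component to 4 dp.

angular accel α = (-0.2300, -1.3194, -1.9707)
new body rate ω' = (-1.3046, -1.4264, 1.4606)
q⊗(0,ω) = (1.5011987, -0.5782362, -1.4702041, -1.0726356)
q' = normalize(q + ½dt·q⊗(0,ω)) = (0.2185, 0.9530, -0.0418, -0.2056)
linear accel F/m = (1.8000, -3.5000, -2.2000)
p' = p + v·dt = (0.6600, -2.8000, -0.6940)
v + (F/m)dt = (-1.9640, -0.0700, 0.2560)

p' = (0.6600, -2.8000, -0.6940)
q' = (0.2185, 0.9530, -0.0418, -0.2056)
v' = (-1.9640, -0.0700, 0.2560)
ω' = (-1.3046, -1.4264, 1.4606)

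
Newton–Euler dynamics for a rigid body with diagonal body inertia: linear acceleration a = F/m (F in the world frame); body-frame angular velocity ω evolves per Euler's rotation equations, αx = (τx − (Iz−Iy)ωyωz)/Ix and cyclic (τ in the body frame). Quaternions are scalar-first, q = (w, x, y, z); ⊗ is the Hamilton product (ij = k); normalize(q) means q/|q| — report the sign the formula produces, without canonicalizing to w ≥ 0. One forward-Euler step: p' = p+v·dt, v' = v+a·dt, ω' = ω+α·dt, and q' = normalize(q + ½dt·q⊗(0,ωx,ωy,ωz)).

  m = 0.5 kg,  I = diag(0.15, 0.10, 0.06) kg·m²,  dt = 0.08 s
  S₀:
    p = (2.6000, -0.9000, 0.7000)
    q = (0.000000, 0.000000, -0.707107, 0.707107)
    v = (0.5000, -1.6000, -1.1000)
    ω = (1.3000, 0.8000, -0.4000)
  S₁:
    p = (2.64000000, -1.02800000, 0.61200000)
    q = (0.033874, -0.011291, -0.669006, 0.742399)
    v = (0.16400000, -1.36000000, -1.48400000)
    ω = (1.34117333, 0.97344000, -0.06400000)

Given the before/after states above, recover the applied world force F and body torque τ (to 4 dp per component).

F = (-2.1000, 1.5000, -2.4000)
τ = (0.0900, 0.1700, 0.2000)

Δω = ω₁−ω₀ = (0.04117333, 0.17344000, 0.33600000)
applied torque τ = (0.0900, 0.1700, 0.2000)
velocity change Δv = (-0.33600000, 0.24000000, -0.38400000)
applied force F = (-2.1000, 1.5000, -2.4000)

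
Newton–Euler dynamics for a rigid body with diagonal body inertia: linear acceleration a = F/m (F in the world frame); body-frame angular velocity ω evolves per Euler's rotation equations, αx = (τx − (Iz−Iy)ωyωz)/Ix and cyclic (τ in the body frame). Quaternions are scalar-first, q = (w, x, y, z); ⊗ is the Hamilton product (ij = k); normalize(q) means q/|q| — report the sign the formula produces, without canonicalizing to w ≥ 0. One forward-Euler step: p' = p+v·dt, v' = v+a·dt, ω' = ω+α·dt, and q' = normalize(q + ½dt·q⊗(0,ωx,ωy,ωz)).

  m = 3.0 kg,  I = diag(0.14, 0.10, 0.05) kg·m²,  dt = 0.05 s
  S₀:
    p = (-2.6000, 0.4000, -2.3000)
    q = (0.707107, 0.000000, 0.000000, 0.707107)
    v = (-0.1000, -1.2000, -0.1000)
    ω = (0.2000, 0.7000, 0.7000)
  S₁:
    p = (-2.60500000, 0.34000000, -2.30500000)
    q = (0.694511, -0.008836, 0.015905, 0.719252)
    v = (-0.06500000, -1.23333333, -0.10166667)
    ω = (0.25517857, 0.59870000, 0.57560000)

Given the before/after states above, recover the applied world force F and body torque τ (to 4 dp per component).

F = (2.1000, -2.0000, -0.1000)
τ = (0.1300, -0.1900, -0.1300)

Δω = ω₁−ω₀ = (0.05517857, -0.10130000, -0.12440000)
precession coupling = (-0.0245, 0.0126, -0.0056)
τ = I·(Δω/dt) + ω₀×(Iω₀) = (0.1300, -0.1900, -0.1300)
velocity change Δv = (0.03500000, -0.03333333, -0.00166667)
applied force F = (2.1000, -2.0000, -0.1000)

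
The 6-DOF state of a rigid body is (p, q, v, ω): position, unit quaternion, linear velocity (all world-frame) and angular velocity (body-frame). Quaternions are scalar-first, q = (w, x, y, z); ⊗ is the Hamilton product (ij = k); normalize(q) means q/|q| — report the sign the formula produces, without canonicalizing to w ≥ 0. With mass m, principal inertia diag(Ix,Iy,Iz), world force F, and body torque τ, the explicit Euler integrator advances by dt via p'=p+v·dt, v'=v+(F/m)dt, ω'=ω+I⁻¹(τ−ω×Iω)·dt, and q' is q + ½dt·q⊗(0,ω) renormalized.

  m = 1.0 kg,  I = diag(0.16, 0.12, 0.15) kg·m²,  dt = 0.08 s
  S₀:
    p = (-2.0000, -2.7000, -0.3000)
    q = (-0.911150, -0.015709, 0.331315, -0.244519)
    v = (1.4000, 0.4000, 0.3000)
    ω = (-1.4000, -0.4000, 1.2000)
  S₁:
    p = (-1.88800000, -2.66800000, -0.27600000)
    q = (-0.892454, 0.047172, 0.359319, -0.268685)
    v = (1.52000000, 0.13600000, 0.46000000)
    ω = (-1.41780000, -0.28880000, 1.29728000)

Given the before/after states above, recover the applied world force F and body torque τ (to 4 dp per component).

F = (1.5000, -3.3000, 2.0000)
τ = (-0.0500, 0.1500, 0.1600)

Δω = ω₁−ω₀ = (-0.01780000, 0.11120000, 0.09728000)
precession coupling = (-0.0144, -0.0168, -0.0224)
I·α + gyro = (-0.0500, 0.1500, 0.1600)
Δv = v₁−v₀ = (0.12000000, -0.26400000, 0.16000000)
applied force F = (1.5000, -3.3000, 2.0000)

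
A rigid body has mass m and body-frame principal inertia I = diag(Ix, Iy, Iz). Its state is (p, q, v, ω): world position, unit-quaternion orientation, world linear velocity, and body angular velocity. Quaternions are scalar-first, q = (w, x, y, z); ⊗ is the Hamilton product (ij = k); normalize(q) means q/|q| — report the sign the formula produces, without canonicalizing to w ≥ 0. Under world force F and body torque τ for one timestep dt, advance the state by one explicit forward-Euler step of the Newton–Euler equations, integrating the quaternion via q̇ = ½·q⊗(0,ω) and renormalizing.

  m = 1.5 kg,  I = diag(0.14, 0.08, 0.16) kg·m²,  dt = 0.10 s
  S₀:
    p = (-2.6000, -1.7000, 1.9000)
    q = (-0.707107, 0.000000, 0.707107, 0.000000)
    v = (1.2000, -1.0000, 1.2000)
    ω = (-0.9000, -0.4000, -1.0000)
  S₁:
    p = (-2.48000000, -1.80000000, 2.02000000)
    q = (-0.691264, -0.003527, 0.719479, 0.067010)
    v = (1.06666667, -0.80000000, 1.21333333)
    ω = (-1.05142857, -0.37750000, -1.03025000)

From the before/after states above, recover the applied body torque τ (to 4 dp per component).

rate change Δω = (-0.15142857, 0.02250000, -0.03025000)
I·α + gyro = (-0.1800, 0.0000, -0.0700)

τ = (-0.1800, 0.0000, -0.0700)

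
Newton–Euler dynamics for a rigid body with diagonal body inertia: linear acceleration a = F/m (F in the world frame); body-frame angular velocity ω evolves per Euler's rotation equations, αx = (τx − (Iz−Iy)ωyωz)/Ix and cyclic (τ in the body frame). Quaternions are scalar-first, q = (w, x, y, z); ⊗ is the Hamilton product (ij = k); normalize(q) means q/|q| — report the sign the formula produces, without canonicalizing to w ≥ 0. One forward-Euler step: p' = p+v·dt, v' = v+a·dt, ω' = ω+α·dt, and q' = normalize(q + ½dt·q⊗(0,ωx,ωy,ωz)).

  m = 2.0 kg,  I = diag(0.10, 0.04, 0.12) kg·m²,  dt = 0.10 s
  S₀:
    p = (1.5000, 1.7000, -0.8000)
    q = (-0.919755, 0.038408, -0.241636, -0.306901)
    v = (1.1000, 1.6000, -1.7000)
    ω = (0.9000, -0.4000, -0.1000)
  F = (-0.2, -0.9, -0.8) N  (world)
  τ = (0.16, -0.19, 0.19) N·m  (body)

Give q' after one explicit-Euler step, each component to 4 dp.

q' = (-0.9267, -0.0079, -0.2366, -0.2918)

Hamilton product q⊗(0,ω) = (-0.1619117, -0.9263763, 0.0955319, 0.2940847)
q' = normalize(q + ½dt·q⊗(0,ω)) = (-0.9267, -0.0079, -0.2366, -0.2918)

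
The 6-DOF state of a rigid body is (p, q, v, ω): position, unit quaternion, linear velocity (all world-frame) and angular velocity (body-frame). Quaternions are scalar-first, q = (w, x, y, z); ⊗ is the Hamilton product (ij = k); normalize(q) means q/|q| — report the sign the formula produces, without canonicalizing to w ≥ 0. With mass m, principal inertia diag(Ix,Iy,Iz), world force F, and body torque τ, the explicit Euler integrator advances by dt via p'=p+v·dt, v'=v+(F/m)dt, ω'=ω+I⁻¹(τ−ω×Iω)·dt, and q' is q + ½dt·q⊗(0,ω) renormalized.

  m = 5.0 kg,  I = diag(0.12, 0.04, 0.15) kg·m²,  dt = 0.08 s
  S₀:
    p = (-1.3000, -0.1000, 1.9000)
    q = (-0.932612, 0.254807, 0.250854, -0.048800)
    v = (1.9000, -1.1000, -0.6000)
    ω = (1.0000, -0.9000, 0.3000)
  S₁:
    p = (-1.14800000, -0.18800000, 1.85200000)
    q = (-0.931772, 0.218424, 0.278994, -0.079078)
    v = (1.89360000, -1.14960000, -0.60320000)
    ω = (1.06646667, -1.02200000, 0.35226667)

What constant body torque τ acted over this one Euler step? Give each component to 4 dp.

τ = (0.0700, -0.0700, 0.1700)

Δω = ω₁−ω₀ = (0.06646667, -0.12200000, 0.05226667)
τ = I·(Δω/dt) + ω₀×(Iω₀) = (0.0700, -0.0700, 0.1700)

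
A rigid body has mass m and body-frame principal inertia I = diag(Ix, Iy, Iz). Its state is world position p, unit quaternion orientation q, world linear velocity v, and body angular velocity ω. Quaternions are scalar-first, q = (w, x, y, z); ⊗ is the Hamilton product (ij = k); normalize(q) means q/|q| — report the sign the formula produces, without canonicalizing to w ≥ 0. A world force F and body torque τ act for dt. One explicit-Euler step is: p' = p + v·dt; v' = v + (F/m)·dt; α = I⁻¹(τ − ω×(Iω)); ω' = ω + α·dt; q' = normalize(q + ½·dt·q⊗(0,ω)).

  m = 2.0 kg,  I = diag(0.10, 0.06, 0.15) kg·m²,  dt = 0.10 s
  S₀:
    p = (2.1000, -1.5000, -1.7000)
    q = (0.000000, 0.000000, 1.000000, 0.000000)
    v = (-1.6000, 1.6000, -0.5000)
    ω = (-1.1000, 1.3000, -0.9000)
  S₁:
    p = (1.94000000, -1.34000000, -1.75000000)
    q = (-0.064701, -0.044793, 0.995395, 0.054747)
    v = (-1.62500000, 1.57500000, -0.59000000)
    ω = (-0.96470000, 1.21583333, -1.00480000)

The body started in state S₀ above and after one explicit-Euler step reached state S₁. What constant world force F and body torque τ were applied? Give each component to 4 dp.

F = (-0.5000, -0.5000, -1.8000)
τ = (0.0300, -0.1000, -0.1000)

velocity change Δv = (-0.02500000, -0.02500000, -0.09000000)
F = m·Δv/dt = (-0.5000, -0.5000, -1.8000)
rate change Δω = (0.13530000, -0.08416667, -0.10480000)
τ = I·(Δω/dt) + ω₀×(Iω₀) = (0.0300, -0.1000, -0.1000)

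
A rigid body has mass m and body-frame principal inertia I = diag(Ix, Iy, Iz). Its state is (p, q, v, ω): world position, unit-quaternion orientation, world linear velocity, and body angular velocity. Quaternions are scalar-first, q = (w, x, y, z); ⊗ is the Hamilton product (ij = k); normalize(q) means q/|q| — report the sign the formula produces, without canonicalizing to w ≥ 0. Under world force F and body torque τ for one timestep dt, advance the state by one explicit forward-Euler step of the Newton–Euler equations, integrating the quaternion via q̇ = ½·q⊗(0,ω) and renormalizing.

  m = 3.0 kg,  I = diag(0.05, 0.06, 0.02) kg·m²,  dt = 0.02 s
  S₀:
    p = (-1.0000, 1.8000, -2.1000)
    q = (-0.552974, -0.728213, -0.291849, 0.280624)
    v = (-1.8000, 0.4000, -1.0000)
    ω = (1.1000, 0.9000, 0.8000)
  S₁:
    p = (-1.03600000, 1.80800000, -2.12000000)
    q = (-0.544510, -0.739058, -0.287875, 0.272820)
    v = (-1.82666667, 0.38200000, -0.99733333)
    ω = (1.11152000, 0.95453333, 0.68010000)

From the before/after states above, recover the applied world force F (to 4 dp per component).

Δv = v₁−v₀ = (-0.02666667, -0.01800000, 0.00266667)
F = m·Δv/dt = (-4.0000, -2.7000, 0.4000)

F = (-4.0000, -2.7000, 0.4000)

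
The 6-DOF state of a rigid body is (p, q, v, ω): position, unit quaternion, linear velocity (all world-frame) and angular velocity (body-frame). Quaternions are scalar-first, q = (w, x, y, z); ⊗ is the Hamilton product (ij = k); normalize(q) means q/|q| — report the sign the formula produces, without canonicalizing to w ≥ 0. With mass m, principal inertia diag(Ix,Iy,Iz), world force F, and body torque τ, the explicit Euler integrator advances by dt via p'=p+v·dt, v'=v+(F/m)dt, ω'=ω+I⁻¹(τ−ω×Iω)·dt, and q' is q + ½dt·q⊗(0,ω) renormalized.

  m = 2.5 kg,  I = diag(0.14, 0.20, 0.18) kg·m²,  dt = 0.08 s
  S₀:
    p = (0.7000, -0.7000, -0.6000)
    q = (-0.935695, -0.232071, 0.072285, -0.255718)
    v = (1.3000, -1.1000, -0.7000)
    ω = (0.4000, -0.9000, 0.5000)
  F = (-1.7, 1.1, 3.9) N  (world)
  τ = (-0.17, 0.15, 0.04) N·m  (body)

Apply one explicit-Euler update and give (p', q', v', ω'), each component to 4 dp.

p' = (0.8040, -0.7880, -0.6560)
q' = (-0.9234, -0.2546, 0.1064, -0.2670)
v' = (1.2456, -1.0648, -0.5752)
ω' = (0.2977, -0.8368, 0.5274)

precession coupling ω×(Iω) = (0.0090, -0.0080, -0.0216)
(τ − ω×Iω)/I = (-1.2786, 0.7900, 0.3422)
ω + α·dt = (0.2977, -0.8368, 0.5274)
Hamilton product q⊗(0,ω) = (0.2857439, -0.5682817, 0.8558738, -0.2878976)
q + ½dt·q⊗(0,ω), renormalized = (-0.9234, -0.2546, 0.1064, -0.2670)
a = F/m = (-0.6800, 0.4400, 1.5600)
new position p' = (0.8040, -0.7880, -0.6560)
v' = v + a·dt = (1.2456, -1.0648, -0.5752)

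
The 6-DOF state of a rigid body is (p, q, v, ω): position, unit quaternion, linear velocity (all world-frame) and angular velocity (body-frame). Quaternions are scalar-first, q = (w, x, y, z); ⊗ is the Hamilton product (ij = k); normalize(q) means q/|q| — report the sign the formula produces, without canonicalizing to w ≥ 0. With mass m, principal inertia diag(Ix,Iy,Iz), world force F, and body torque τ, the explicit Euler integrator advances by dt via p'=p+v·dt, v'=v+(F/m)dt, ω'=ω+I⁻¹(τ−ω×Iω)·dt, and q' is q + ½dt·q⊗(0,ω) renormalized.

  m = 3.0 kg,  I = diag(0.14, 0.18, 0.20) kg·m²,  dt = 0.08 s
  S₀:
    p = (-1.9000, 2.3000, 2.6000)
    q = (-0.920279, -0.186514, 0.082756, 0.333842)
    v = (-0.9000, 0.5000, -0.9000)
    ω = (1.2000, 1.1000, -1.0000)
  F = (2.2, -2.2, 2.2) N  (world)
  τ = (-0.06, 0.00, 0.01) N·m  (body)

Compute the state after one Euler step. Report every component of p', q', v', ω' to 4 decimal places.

p + v·dt = (-1.9720, 2.3400, 2.5280)
v' = v + a·dt = (-0.8413, 0.4413, -0.8413)
(τ − ω×Iω)/I = (-0.2714, -0.4000, -0.2140)
ω + α·dt = (1.1783, 1.0680, -1.0171)
2q̇ = q⊗(0,ω) = (0.4666272, -1.5543170, -0.7982105, 0.6158064)
updated quaternion q' = (-0.8990, -0.2480, 0.0507, 0.3574)

p' = (-1.9720, 2.3400, 2.5280)
q' = (-0.8990, -0.2480, 0.0507, 0.3574)
v' = (-0.8413, 0.4413, -0.8413)
ω' = (1.1783, 1.0680, -1.0171)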